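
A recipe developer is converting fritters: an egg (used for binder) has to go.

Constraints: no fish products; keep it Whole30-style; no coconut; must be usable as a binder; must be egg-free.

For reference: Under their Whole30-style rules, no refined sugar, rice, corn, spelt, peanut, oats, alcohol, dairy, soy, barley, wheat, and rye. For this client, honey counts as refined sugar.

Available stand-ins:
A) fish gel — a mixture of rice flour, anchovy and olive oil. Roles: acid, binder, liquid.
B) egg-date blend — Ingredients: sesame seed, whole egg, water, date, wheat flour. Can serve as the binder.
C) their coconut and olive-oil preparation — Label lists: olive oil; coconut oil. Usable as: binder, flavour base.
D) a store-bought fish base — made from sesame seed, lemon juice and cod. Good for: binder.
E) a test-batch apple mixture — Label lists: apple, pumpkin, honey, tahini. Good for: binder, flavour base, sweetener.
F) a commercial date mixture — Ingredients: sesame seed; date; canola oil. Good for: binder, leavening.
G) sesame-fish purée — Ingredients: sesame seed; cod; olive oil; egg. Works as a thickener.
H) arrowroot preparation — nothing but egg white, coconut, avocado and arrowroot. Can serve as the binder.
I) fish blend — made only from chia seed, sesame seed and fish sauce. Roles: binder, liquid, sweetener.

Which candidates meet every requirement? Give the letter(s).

F

A: has rice flour, so not Whole30-style; has anchovy, so not fish-free — no
B: has wheat flour, so not Whole30-style; has whole egg, so not egg-free — no
C: has coconut oil, so not coconut-free — out
D: has cod, so not fish-free — no
E: has honey, so not Whole30-style — reject
F: no fish, no coconut — valid
G: not usable as a binder; has egg, so not egg-free (and 1 more) — out
H: has egg white, so not egg-free; has coconut, so not coconut-free — out
I: has fish sauce, so not fish-free — reject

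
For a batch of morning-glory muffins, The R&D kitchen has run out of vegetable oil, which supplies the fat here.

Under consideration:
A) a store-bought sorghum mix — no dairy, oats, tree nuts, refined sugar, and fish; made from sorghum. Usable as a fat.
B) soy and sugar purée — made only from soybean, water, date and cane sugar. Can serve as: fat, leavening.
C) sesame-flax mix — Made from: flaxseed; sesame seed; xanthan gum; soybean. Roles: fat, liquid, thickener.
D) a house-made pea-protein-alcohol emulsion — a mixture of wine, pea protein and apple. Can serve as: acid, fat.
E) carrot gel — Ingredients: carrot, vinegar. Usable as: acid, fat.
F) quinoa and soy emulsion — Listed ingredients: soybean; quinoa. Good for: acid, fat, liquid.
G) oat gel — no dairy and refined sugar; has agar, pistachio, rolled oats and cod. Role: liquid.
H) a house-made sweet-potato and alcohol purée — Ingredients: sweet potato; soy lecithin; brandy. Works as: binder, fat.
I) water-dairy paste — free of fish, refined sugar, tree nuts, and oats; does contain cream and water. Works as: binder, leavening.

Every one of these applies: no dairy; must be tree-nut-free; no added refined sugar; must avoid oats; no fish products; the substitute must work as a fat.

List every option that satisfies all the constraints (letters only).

A: works as a fat, no tree nuts, no dairy — valid
B: has cane sugar, so not no-added-sugar — no
C: sesame seed and soybean etc. — none of it excluded — OK
D: no tree nuts, no refined sugar — valid
E: nothing on the exclusion list — keep
F: all constraints satisfied — keep
G: not usable as a fat; has cod, so not fish-free (and 2 more) — no
H: works as a fat, no tree nuts, no fish — keep
I: not usable as a fat; has cream, so not dairy-free — no

A, C, D, E, F, H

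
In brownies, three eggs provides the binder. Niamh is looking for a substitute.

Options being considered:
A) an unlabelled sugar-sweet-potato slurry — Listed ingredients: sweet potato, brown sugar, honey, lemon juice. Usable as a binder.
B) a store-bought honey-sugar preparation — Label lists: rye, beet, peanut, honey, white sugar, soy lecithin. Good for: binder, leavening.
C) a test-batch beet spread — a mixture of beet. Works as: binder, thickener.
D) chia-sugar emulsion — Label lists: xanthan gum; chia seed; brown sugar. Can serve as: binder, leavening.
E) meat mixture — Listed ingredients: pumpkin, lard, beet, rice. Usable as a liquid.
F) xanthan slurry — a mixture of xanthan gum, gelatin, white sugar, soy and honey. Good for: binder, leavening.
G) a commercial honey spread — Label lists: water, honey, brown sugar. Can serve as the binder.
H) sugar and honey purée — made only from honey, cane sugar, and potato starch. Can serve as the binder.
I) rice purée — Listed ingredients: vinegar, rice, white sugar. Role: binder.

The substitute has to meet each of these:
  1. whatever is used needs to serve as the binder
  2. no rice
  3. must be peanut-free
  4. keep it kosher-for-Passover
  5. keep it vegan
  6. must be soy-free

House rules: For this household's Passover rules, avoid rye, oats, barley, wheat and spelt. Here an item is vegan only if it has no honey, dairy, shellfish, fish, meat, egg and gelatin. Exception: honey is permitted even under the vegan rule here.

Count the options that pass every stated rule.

5

A: honey is permitted under the vegan carve-out; nothing else excluded — OK
B: has rye, so not kosher-for-Passover; has soy lecithin, so not soy-free (and 1 more) — no
C: all constraints satisfied — keep
D: every rule checks out — keep
E: not usable as a binder; has lard, so not vegan (and 1 more) — reject
F: has gelatin, so not vegan; has soy, so not soy-free — out
G: honey is permitted under the vegan carve-out; nothing else excluded — OK
H: honey is permitted under the vegan carve-out; nothing else excluded — OK
I: has rice, so not rice-free — no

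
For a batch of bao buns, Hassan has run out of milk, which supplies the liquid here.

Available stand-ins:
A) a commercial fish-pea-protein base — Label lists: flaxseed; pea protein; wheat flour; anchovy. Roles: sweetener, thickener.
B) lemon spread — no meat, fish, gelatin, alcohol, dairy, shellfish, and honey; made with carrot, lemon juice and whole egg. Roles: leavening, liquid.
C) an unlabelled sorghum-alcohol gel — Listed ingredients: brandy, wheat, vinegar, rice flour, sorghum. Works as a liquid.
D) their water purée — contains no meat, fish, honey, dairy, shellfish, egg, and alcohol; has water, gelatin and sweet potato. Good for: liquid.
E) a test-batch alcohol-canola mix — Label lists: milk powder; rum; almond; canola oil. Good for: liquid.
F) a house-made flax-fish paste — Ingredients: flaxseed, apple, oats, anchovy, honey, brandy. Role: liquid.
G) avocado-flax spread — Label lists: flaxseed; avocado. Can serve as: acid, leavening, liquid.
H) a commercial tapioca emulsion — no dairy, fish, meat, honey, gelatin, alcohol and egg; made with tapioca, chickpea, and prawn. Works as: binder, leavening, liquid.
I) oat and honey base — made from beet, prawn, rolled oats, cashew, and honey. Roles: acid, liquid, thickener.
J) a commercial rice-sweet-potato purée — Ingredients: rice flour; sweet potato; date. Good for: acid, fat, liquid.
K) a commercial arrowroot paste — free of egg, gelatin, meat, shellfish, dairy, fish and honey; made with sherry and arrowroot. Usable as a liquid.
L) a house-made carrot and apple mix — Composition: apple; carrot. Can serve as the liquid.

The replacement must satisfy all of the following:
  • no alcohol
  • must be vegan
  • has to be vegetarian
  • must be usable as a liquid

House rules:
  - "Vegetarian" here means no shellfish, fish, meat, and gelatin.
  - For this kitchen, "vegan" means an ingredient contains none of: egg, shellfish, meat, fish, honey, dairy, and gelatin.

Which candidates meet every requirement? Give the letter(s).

G, J, L

A: not usable as a liquid; has anchovy, so not vegetarian (and 1 more) — no
B: has whole egg, so not vegan — reject
C: has brandy, so not alcohol-free — no
D: has gelatin, so not vegetarian; has gelatin, so not vegan — no
E: has milk powder, so not vegan; has rum, so not alcohol-free — reject
F: has anchovy, so not vegetarian; has anchovy, so not vegan (and 1 more) — reject
G: only flaxseed and avocado; none excluded — valid
H: has prawn, so not vegetarian; has prawn, so not vegan — out
I: has prawn, so not vegetarian; has honey, so not vegan — out
J: vegetarian, vegan — valid
K: has sherry, so not alcohol-free — reject
L: works as a liquid, no alcohol, vegetarian — keep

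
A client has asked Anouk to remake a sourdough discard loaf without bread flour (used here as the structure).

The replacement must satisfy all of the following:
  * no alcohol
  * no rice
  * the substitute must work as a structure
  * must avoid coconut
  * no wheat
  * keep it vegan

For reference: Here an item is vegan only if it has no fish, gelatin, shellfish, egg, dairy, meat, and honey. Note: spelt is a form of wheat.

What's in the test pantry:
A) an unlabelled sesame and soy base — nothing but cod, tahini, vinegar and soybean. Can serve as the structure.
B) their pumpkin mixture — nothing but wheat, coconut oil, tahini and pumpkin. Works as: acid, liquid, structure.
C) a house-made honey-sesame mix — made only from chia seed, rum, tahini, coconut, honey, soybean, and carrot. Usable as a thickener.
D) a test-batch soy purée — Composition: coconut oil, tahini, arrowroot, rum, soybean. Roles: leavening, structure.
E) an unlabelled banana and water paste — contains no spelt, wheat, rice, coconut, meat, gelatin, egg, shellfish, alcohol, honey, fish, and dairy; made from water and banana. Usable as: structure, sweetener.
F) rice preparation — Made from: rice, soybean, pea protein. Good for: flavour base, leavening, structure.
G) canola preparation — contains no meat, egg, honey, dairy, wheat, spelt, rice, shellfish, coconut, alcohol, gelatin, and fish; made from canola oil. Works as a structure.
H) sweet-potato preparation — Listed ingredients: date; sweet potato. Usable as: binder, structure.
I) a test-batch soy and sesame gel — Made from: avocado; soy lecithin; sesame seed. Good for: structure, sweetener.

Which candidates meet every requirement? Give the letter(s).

A: has cod, so not vegan — reject
B: has wheat, so not wheat-free; has coconut oil, so not coconut-free — no
C: not usable as a structure; has honey, so not vegan (and 2 more) — out
D: has coconut oil, so not coconut-free; has rum, so not alcohol-free — no
E: works as a structure, wheat-free, vegan — valid
F: has rice, so not rice-free — reject
G: works as a structure, vegan, no rice — keep
H: only date and sweet potato; none excluded — OK
I: only sesame seed, soy lecithin and avocado; none excluded — OK

E, G, H, I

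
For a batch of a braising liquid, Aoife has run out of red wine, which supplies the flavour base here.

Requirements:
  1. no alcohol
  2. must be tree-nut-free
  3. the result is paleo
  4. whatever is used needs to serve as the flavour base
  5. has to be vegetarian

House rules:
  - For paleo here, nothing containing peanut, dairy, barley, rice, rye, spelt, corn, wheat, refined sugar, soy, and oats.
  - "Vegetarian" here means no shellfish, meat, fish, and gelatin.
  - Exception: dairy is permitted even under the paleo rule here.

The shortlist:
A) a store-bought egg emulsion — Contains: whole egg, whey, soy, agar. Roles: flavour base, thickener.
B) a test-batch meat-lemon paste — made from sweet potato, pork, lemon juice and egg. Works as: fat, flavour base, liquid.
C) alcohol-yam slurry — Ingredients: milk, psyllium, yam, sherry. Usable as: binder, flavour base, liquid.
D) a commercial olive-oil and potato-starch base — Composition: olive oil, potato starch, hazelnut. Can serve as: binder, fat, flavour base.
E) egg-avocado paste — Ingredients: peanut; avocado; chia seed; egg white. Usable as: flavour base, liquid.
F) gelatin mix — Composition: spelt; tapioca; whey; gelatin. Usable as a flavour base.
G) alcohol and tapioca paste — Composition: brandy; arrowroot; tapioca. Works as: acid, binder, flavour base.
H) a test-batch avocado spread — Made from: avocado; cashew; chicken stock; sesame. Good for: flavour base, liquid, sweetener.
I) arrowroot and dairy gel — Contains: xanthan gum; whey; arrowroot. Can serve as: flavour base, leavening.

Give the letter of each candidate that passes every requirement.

I

A: has soy, so not paleo — no
B: has pork, so not vegetarian — out
C: has sherry, so not alcohol-free — no
D: has hazelnut, so not tree-nut-free — reject
E: has peanut, so not paleo — out
F: has spelt, so not paleo; has gelatin, so not vegetarian — out
G: has brandy, so not alcohol-free — reject
H: has chicken stock, so not vegetarian; has cashew, so not tree-nut-free — reject
I: dairy is permitted under the paleo carve-out; nothing else excluded — keep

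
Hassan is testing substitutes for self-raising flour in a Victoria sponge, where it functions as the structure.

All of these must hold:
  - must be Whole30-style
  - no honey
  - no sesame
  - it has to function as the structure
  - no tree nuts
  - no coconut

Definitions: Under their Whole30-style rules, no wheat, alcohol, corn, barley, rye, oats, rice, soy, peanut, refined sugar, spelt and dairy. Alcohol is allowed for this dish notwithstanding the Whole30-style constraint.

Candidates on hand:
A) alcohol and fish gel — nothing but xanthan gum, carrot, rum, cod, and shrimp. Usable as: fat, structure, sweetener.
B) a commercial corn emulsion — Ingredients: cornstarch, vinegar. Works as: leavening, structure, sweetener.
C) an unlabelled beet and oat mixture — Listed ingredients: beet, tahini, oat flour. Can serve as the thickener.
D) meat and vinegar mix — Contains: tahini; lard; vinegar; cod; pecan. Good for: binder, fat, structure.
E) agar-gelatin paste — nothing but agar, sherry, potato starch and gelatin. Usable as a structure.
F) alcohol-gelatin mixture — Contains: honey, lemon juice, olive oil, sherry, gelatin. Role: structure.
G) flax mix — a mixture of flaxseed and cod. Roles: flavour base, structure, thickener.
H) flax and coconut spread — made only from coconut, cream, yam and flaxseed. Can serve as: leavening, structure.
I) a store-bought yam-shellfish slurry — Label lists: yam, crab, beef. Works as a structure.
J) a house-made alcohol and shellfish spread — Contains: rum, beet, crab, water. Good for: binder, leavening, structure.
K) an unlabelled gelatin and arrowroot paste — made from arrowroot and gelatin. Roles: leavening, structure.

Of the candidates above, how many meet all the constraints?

A: alcohol is permitted under the Whole30-style carve-out; nothing else excluded — OK
B: has cornstarch, so not Whole30-style — out
C: not usable as a structure; has oat flour, so not Whole30-style (and 1 more) — no
D: has tahini, so not sesame-free; has pecan, so not tree-nut-free — out
E: alcohol is permitted under the Whole30-style carve-out; nothing else excluded — valid
F: has honey, so not honey-free — out
G: Whole30-style, no sesame — keep
H: has cream, so not Whole30-style; has coconut, so not coconut-free — no
I: only beef, crab, and yam; none excluded — valid
J: alcohol is permitted under the Whole30-style carve-out; nothing else excluded — keep
K: every rule checks out — valid

6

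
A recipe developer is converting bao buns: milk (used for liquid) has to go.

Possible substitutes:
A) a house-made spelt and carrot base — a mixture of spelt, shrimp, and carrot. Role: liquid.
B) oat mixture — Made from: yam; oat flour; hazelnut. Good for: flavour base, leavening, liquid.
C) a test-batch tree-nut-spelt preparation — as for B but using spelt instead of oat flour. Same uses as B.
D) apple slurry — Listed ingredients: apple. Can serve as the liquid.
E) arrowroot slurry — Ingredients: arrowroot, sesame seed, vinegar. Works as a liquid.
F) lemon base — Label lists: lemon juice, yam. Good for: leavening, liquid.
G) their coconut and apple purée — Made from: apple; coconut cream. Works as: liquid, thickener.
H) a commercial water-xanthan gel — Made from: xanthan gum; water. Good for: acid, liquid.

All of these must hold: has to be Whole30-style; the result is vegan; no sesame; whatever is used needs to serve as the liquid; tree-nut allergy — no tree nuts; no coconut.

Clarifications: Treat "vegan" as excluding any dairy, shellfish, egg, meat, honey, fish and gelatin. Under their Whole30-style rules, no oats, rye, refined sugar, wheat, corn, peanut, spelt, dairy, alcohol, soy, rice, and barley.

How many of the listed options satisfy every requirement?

A: has shrimp, so not vegan; has spelt, so not Whole30-style — no
B: has oat flour, so not Whole30-style; has hazelnut, so not tree-nut-free — reject
C: has spelt, so not Whole30-style; has hazelnut, so not tree-nut-free — no
D: nothing on the exclusion list — keep
E: has sesame seed, so not sesame-free — reject
F: only lemon juice and yam; none excluded — OK
G: has coconut cream, so not coconut-free — reject
H: no sesame, no tree nuts — valid

3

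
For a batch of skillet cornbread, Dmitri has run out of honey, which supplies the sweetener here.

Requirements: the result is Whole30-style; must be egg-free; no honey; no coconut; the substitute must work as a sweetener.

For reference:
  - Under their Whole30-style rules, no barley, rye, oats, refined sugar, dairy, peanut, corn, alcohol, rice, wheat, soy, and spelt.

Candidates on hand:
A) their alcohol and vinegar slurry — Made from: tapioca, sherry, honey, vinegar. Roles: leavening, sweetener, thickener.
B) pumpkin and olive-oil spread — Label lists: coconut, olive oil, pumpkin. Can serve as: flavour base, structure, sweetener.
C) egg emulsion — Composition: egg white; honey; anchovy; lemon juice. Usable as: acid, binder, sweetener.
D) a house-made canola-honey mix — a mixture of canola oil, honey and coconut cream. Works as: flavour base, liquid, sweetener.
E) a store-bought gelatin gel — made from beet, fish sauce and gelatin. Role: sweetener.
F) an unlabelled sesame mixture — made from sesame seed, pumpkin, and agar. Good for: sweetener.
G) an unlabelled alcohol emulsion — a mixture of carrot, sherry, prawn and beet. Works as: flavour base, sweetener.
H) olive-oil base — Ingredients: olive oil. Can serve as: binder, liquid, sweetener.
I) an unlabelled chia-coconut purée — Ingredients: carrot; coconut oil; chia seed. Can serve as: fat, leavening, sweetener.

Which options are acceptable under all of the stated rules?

A: has sherry, so not Whole30-style; has honey, so not honey-free — no
B: has coconut, so not coconut-free — out
C: has egg white, so not egg-free; has honey, so not honey-free — out
D: has coconut cream, so not coconut-free; has honey, so not honey-free — no
E: only fish sauce, gelatin, and beet; none excluded — keep
F: only sesame seed, agar, and pumpkin; none excluded — OK
G: has sherry, so not Whole30-style — no
H: no egg, Whole30-style — keep
I: has coconut oil, so not coconut-free — reject

E, F, H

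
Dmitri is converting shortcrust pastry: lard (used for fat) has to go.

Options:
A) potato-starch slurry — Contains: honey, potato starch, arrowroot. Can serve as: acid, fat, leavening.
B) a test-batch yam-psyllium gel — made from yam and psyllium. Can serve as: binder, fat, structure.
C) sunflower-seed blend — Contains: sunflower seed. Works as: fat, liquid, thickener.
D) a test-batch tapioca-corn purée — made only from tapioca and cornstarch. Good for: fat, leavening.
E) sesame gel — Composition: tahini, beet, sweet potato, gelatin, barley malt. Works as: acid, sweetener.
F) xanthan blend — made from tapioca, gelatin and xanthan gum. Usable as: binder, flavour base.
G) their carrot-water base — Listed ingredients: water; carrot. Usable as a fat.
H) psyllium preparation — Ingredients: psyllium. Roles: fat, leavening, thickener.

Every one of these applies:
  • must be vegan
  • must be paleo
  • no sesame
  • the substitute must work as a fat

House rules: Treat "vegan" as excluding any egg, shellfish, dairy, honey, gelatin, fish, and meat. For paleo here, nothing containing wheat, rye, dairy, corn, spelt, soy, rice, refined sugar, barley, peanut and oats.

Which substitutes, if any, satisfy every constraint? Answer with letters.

B, C, G, H

A: has honey, so not vegan — out
B: works as a fat, no sesame, vegan — OK
C: no sesame, paleo — OK
D: has cornstarch, so not paleo — no
E: not usable as a fat; has gelatin, so not vegan (and 2 more) — no
F: not usable as a fat; has gelatin, so not vegan — no
G: every rule checks out — valid
H: every rule checks out — valid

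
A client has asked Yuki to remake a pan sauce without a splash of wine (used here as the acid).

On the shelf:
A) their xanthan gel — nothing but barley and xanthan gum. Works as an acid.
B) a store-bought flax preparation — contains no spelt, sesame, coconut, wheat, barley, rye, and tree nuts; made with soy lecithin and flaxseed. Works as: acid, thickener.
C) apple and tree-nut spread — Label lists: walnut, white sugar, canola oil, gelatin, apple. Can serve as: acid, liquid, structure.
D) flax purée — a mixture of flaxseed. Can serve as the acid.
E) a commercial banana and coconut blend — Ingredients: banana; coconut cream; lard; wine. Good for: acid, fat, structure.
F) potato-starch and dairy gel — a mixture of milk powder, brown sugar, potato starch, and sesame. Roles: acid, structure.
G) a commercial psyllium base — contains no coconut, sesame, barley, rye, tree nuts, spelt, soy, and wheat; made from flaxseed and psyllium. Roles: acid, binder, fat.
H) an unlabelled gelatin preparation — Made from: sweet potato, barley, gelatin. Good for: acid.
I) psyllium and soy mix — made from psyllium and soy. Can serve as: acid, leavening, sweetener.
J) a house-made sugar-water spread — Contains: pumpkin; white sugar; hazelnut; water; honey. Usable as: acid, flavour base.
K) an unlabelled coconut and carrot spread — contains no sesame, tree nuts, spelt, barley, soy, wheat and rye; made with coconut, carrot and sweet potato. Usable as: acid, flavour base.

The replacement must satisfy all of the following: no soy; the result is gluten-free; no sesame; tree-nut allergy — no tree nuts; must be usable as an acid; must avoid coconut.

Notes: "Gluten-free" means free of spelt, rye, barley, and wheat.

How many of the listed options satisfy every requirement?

2

A: has barley, so not gluten-free — reject
B: has soy lecithin, so not soy-free — out
C: has walnut, so not tree-nut-free — reject
D: no coconut, no tree nuts — valid
E: has coconut cream, so not coconut-free — out
F: has sesame, so not sesame-free — reject
G: works as an acid, no coconut, no soy — OK
H: has barley, so not gluten-free — reject
I: has soy, so not soy-free — reject
J: has hazelnut, so not tree-nut-free — reject
K: has coconut, so not coconut-free — no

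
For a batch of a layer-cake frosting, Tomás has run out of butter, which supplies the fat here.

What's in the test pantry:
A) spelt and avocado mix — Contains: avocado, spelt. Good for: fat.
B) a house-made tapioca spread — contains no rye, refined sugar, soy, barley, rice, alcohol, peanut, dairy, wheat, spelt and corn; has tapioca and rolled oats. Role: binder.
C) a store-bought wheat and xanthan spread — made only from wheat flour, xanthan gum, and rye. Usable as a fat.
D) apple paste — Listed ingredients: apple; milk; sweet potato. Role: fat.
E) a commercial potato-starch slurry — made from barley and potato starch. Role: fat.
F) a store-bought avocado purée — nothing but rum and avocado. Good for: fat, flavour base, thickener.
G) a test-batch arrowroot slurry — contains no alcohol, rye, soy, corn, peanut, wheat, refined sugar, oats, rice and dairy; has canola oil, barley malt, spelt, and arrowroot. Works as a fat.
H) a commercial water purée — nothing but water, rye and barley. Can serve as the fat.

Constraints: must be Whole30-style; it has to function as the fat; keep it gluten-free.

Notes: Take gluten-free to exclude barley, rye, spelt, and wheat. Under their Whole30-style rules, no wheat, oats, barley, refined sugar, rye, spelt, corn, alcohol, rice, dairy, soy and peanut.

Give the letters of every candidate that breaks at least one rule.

A, B, C, D, E, F, G, H

A: has spelt, so not gluten-free; has spelt, so not Whole30-style — out
B: not usable as a fat; has rolled oats, so not Whole30-style — reject
C: has rye, so not gluten-free; has rye, so not Whole30-style — reject
D: has milk, so not Whole30-style — no
E: has barley, so not gluten-free; has barley, so not Whole30-style — reject
F: has rum, so not Whole30-style — no
G: has barley malt, so not gluten-free; has barley malt, so not Whole30-style — no
H: has barley, so not gluten-free; has barley, so not Whole30-style — reject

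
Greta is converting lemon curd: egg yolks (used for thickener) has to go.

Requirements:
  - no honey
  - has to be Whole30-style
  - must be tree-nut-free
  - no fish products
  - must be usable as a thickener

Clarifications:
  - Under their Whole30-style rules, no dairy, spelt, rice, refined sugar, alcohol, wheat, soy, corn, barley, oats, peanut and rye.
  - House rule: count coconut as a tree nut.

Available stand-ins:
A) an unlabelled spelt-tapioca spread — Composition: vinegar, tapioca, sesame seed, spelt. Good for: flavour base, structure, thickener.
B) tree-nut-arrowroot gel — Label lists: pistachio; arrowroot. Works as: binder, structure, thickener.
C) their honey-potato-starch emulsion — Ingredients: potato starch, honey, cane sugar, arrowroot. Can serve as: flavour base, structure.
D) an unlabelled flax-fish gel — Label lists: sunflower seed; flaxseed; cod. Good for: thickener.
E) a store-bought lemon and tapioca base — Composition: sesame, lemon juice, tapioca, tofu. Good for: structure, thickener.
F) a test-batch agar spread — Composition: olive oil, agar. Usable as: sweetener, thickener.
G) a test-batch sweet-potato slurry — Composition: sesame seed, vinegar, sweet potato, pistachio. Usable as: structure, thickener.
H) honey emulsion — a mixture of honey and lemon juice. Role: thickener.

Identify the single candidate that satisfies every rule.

F

A: has spelt, so not Whole30-style — reject
B: has pistachio, so not tree-nut-free — no
C: not usable as a thickener; has cane sugar, so not Whole30-style (and 1 more) — out
D: has cod, so not fish-free — no
E: has tofu, so not Whole30-style — out
F: only olive oil and agar; none excluded — OK
G: has pistachio, so not tree-nut-free — no
H: has honey, so not honey-free — reject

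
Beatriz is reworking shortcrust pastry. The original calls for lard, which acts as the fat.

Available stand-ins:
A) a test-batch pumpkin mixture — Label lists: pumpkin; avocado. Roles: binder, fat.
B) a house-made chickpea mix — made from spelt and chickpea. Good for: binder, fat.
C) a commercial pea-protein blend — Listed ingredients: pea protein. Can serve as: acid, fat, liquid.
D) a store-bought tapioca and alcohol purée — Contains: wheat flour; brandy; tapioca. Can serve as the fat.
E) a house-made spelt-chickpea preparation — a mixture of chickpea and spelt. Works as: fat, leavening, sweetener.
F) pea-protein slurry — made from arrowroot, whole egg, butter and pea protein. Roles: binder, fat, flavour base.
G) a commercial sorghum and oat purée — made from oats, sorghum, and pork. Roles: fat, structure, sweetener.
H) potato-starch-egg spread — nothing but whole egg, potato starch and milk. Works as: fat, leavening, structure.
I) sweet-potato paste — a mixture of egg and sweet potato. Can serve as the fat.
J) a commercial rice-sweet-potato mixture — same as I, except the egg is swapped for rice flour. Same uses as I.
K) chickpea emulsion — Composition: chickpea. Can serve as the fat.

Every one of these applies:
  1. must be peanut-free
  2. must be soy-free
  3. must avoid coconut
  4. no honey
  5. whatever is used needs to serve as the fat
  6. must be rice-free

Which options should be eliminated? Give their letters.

A: only pumpkin and avocado; none excluded — keep
B: no rice, no coconut — OK
C: no soy, no peanut — OK
D: every rule checks out — OK
E: only spelt and chickpea; none excluded — keep
F: nothing on the exclusion list — valid
G: every rule checks out — OK
H: only milk, whole egg and potato starch; none excluded — keep
I: nothing on the exclusion list — valid
J: has rice flour, so not rice-free — out
K: only chickpea; none excluded — OK

J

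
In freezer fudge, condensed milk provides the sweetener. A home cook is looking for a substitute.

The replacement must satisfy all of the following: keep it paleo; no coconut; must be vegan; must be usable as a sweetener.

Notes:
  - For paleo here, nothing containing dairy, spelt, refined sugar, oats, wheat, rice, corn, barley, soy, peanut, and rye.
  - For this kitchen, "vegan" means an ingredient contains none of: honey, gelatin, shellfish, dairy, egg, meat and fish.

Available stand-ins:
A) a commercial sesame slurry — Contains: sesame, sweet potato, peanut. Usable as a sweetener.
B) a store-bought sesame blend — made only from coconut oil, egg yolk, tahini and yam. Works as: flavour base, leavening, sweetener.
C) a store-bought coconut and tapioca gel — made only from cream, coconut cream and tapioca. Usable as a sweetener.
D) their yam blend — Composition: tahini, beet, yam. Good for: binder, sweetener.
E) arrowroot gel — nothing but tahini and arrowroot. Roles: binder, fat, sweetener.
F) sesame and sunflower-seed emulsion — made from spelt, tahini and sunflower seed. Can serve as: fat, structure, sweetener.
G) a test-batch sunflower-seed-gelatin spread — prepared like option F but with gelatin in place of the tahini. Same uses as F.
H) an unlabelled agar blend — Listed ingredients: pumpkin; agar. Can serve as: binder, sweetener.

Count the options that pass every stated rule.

A: has peanut, so not paleo — out
B: has egg yolk, so not vegan; has coconut oil, so not coconut-free — out
C: has cream, so not paleo; has cream, so not vegan (and 1 more) — reject
D: every rule checks out — valid
E: no coconut, paleo — OK
F: has spelt, so not paleo — out
G: has spelt, so not paleo; has gelatin, so not vegan — out
H: nothing on the exclusion list — OK

3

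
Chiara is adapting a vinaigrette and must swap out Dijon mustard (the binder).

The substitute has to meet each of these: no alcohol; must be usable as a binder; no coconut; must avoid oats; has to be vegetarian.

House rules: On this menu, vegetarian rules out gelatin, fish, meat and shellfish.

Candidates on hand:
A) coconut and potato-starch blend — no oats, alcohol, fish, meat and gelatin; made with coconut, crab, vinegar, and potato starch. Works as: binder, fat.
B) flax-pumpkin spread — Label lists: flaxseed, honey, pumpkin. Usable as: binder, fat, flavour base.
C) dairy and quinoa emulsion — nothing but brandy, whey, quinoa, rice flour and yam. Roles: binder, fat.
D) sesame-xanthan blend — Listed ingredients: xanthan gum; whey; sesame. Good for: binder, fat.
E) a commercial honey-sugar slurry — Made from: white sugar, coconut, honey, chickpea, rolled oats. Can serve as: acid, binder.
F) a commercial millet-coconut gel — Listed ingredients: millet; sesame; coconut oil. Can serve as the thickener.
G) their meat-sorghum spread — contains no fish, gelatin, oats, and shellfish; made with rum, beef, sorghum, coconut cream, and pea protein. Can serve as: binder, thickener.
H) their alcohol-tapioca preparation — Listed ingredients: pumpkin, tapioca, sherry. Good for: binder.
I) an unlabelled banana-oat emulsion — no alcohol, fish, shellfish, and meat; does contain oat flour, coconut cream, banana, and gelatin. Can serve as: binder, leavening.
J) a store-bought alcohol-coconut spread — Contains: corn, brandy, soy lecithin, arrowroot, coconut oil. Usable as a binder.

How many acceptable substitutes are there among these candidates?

2

A: has crab, so not vegetarian; has coconut, so not coconut-free — reject
B: works as a binder, no alcohol, no oats — keep
C: has brandy, so not alcohol-free — reject
D: only whey, sesame, and xanthan gum; none excluded — keep
E: has rolled oats, so not oat-free; has coconut, so not coconut-free — out
F: not usable as a binder; has coconut oil, so not coconut-free — out
G: has beef, so not vegetarian; has rum, so not alcohol-free (and 1 more) — reject
H: has sherry, so not alcohol-free — no
I: has gelatin, so not vegetarian; has oat flour, so not oat-free (and 1 more) — out
J: has brandy, so not alcohol-free; has coconut oil, so not coconut-free — reject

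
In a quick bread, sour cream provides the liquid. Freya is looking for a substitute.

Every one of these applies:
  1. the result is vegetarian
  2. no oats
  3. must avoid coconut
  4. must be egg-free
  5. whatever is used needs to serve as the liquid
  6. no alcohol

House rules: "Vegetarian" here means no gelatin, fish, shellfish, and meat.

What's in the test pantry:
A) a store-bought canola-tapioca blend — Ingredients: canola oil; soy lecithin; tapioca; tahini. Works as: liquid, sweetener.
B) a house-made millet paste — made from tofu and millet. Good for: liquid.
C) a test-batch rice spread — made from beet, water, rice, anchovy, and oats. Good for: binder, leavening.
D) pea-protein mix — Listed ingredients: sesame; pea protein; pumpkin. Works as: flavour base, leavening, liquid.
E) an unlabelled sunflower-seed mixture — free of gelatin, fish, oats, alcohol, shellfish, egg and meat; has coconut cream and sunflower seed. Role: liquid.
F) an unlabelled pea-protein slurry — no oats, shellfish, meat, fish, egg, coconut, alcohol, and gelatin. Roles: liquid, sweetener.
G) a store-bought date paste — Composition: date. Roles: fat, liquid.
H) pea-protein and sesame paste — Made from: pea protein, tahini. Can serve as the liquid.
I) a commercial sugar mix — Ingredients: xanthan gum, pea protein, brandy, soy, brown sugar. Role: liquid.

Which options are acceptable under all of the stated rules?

A, B, D, F, G, H

A: works as a liquid, no oats, no coconut — OK
B: every rule checks out — OK
C: not usable as a liquid; has anchovy, so not vegetarian (and 1 more) — reject
D: no alcohol, no egg — valid
E: has coconut cream, so not coconut-free — no
F: works as a liquid, no oats, no coconut — keep
G: works as a liquid, no alcohol, no coconut — valid
H: only tahini and pea protein; none excluded — keep
I: has brandy, so not alcohol-free — no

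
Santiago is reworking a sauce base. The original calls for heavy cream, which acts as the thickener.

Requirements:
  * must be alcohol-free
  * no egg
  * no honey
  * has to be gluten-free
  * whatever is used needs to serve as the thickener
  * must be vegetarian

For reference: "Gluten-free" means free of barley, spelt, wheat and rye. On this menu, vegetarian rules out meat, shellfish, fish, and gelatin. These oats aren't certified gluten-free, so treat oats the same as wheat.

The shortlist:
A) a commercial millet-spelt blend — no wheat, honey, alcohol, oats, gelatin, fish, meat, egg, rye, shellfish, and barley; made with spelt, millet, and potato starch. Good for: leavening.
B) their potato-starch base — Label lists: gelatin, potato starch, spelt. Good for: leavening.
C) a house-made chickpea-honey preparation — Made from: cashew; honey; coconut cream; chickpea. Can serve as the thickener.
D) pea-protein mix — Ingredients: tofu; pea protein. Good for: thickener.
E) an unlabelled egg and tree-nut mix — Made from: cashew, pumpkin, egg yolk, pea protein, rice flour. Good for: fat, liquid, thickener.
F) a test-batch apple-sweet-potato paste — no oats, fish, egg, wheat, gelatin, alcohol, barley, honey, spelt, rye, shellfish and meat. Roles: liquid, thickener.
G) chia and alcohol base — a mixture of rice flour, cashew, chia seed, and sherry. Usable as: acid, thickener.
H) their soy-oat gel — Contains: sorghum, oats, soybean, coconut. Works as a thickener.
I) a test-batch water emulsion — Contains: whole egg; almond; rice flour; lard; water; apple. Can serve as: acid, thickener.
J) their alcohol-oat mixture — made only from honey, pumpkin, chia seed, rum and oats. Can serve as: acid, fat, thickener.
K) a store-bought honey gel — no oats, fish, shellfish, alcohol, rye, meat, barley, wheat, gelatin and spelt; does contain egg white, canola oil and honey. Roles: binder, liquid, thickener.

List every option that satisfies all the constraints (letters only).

D, F

A: not usable as a thickener; has spelt, so not gluten-free — reject
B: not usable as a thickener; has spelt, so not gluten-free (and 1 more) — reject
C: has honey, so not honey-free — reject
D: only tofu and pea protein; none excluded — OK
E: has egg yolk, so not egg-free — no
F: all constraints satisfied — valid
G: has sherry, so not alcohol-free — reject
H: has oats, so not gluten-free — no
I: has lard, so not vegetarian; has whole egg, so not egg-free — reject
J: has oats, so not gluten-free; has honey, so not honey-free (and 1 more) — out
K: has honey, so not honey-free; has egg white, so not egg-free — reject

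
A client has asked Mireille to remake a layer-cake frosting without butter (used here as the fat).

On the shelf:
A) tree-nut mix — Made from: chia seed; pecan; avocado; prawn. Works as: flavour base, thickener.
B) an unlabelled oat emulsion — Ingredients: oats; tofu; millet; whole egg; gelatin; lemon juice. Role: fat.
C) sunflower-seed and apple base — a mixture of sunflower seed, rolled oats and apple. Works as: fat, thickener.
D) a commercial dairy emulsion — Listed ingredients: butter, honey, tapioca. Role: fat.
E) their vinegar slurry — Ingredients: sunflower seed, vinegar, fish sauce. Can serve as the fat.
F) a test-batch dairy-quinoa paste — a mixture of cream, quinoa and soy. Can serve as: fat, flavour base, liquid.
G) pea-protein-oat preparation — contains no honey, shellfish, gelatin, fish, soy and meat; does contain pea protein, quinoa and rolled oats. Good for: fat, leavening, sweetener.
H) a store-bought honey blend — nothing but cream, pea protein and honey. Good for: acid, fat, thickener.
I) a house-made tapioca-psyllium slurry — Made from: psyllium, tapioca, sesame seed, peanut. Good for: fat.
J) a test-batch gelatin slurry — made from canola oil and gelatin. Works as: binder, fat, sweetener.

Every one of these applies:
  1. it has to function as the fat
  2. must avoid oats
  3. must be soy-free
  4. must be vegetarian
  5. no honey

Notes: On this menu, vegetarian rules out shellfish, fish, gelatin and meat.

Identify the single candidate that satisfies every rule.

A: not usable as a fat; has prawn, so not vegetarian — out
B: has gelatin, so not vegetarian; has tofu, so not soy-free (and 1 more) — reject
C: has rolled oats, so not oat-free — out
D: has honey, so not honey-free — no
E: has fish sauce, so not vegetarian — out
F: has soy, so not soy-free — out
G: has rolled oats, so not oat-free — no
H: has honey, so not honey-free — out
I: peanut and sesame seed etc. — none of it excluded — OK
J: has gelatin, so not vegetarian — out

I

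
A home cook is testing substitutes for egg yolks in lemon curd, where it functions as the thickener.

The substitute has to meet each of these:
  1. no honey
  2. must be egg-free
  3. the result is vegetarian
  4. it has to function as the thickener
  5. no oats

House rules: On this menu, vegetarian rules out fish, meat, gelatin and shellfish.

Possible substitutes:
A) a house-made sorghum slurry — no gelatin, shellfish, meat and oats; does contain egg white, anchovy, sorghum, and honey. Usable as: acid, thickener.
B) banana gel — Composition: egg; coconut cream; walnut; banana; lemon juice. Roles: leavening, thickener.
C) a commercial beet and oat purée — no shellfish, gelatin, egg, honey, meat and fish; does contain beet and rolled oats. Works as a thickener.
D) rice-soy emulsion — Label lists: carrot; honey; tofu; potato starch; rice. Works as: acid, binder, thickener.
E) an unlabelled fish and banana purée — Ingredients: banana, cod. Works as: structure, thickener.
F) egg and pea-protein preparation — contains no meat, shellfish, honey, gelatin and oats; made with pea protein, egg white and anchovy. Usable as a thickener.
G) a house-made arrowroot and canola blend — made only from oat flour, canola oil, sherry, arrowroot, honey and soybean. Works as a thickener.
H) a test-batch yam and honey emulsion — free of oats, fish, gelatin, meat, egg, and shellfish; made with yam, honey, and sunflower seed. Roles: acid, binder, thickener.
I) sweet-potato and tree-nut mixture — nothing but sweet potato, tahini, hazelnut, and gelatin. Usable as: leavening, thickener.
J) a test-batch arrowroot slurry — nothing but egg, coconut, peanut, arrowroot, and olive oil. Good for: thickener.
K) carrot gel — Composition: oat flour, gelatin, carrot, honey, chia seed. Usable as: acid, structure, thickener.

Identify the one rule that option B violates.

usable as a thickener: satisfied
vegetarian: satisfied
egg-free: has egg — fails
oat-free: satisfied
honey-free: satisfied

egg-free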